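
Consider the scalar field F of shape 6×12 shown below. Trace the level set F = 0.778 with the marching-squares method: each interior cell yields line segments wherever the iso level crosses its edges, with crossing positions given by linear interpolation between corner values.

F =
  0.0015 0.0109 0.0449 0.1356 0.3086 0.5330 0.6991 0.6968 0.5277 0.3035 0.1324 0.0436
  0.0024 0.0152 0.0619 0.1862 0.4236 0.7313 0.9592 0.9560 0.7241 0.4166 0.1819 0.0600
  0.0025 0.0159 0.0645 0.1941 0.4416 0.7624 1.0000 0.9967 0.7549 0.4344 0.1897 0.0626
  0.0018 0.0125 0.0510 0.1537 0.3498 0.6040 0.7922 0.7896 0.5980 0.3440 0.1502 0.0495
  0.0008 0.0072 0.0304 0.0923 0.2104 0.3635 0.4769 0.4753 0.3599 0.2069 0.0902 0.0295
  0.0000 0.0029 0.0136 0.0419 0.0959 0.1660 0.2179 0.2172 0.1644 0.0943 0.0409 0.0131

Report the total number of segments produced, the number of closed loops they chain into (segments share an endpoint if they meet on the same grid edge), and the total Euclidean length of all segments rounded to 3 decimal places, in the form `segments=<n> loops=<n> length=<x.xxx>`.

cell (0,5): code 0100 → (0.303,6.000)–(1.000,5.205)
cell (0,6): code 1100 → (0.313,7.000)–(0.303,6.000)
cell (0,7): code 1000 → (1.000,7.768)–(0.313,7.000)
cell (1,5): code 0110 → (1.000,5.205)–(2.000,5.066)
cell (1,7): code 1001 → (2.000,7.904)–(1.000,7.768)
cell (2,5): code 0110 → (2.000,5.066)–(3.000,5.925)
cell (2,7): code 1001 → (3.000,7.061)–(2.000,7.904)
cell (3,5): code 0010 → (3.000,5.925)–(3.045,6.000)
cell (3,6): code 0011 → (3.045,6.000)–(3.037,7.000)
cell (3,7): code 0001 → (3.037,7.000)–(3.000,7.061)
total: 10 segments, chained into 1 closed loop(s), length Σ = 8.891612

segments=10 loops=1 length=8.892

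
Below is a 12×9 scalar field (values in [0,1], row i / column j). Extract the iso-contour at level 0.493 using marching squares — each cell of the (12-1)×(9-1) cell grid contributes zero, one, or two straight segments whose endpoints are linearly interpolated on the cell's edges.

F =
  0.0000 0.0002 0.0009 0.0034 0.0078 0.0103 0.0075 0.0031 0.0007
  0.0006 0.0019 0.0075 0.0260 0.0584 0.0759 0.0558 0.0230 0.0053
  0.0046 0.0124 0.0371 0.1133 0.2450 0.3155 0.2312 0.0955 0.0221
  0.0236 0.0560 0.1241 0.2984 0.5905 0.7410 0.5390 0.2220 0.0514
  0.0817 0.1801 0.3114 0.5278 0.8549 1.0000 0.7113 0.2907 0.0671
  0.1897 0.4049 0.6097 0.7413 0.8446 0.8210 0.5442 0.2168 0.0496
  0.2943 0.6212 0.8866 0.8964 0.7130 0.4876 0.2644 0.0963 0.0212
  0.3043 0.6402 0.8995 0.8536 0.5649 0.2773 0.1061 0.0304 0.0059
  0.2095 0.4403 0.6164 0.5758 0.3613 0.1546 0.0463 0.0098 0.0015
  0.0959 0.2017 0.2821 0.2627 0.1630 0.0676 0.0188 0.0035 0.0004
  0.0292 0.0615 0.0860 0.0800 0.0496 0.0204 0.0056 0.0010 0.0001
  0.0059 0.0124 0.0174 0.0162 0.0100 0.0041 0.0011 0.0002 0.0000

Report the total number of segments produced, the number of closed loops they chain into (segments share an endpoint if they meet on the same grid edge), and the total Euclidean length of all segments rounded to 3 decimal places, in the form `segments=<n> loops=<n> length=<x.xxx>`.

segments=24 loops=1 length=17.875

cell (2,3): code 0100 → (2.718,4.000)–(3.000,3.666)
cell (2,4): code 1100 → (2.417,5.000)–(2.718,4.000)
cell (2,5): code 1100 → (2.851,6.000)–(2.417,5.000)
cell (2,6): code 1000 → (3.000,6.145)–(2.851,6.000)
cell (3,2): code 0100 → (3.848,3.000)–(4.000,2.839)
cell (3,3): code 1110 → (3.000,3.666)–(3.848,3.000)
cell (3,6): code 1001 → (4.000,6.519)–(3.000,6.145)
cell (4,1): code 0100 → (4.609,2.000)–(5.000,1.430)
cell (4,2): code 1110 → (4.000,2.839)–(4.609,2.000)
cell (4,6): code 1001 → (5.000,6.156)–(4.000,6.519)
cell (5,0): code 0100 → (5.407,1.000)–(6.000,0.608)
cell (5,1): code 1110 → (5.000,1.430)–(5.407,1.000)
cell (5,4): code 1011 → (6.000,4.976)–(5.984,5.000)
cell (5,5): code 0011 → (5.984,5.000)–(5.183,6.000)
cell (5,6): code 0001 → (5.183,6.000)–(5.000,6.156)
cell (6,0): code 0110 → (6.000,0.608)–(7.000,0.562)
cell (6,4): code 1001 → (7.000,4.250)–(6.000,4.976)
cell (7,0): code 0010 → (7.000,0.562)–(7.736,1.000)
cell (7,1): code 0111 → (7.736,1.000)–(8.000,1.299)
cell (7,3): code 1011 → (8.000,3.386)–(7.353,4.000)
cell (7,4): code 0001 → (7.353,4.000)–(7.000,4.250)
cell (8,1): code 0010 → (8.000,1.299)–(8.369,2.000)
cell (8,2): code 0011 → (8.369,2.000)–(8.264,3.000)
cell (8,3): code 0001 → (8.264,3.000)–(8.000,3.386)
total: 24 segments, chained into 1 closed loop(s), length Σ = 17.874833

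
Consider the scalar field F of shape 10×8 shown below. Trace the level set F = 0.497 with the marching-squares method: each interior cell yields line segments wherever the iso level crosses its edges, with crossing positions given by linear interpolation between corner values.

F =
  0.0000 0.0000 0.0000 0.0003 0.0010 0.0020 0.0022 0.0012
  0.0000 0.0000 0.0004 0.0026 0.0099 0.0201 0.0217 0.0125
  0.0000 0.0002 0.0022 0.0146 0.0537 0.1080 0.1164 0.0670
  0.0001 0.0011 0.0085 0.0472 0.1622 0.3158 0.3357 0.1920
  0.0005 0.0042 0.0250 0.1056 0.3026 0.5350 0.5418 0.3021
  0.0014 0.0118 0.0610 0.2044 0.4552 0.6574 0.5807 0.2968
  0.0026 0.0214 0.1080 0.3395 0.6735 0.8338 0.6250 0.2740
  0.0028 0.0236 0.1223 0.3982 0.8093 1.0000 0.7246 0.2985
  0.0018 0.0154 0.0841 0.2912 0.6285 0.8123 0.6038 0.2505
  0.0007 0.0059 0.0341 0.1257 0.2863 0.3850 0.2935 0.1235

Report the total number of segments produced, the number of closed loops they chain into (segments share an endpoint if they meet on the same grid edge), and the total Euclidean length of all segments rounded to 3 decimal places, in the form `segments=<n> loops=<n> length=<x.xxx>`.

cell (3,4): code 0100 → (3.827,5.000)–(4.000,4.836)
cell (3,5): code 1100 → (3.783,6.000)–(3.827,5.000)
cell (3,6): code 1000 → (4.000,6.187)–(3.783,6.000)
cell (4,4): code 0110 → (4.000,4.836)–(5.000,4.207)
cell (4,6): code 1001 → (5.000,6.295)–(4.000,6.187)
cell (5,3): code 0100 → (5.191,4.000)–(6.000,3.472)
cell (5,4): code 1110 → (5.000,4.207)–(5.191,4.000)
cell (5,6): code 1001 → (6.000,6.365)–(5.000,6.295)
cell (6,3): code 0110 → (6.000,3.472)–(7.000,3.240)
cell (6,6): code 1001 → (7.000,6.534)–(6.000,6.365)
cell (7,3): code 0110 → (7.000,3.240)–(8.000,3.610)
cell (7,6): code 1001 → (8.000,6.302)–(7.000,6.534)
cell (8,3): code 0010 → (8.000,3.610)–(8.384,4.000)
cell (8,4): code 0011 → (8.384,4.000)–(8.738,5.000)
cell (8,5): code 0011 → (8.738,5.000)–(8.344,6.000)
cell (8,6): code 0001 → (8.344,6.000)–(8.000,6.302)
total: 16 segments, chained into 1 closed loop(s), length Σ = 13.237893

segments=16 loops=1 length=13.238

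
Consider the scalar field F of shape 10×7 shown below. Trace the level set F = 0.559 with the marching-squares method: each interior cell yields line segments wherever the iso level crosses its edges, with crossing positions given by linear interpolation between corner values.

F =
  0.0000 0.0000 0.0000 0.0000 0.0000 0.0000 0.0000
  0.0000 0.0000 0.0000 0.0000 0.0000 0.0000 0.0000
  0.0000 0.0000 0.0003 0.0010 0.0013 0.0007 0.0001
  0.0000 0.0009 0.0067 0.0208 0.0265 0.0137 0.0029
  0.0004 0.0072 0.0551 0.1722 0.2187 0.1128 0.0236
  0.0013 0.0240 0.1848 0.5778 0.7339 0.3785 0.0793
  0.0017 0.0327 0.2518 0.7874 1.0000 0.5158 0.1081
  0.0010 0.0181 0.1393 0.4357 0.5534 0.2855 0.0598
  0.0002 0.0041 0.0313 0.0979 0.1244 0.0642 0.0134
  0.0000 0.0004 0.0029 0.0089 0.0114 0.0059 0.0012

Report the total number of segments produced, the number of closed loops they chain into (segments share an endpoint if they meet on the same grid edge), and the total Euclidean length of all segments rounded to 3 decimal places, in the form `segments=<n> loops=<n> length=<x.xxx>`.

segments=8 loops=1 length=7.036

cell (4,2): code 0100 → (4.954,3.000)–(5.000,2.952)
cell (4,3): code 1100 → (4.661,4.000)–(4.954,3.000)
cell (4,4): code 1000 → (5.000,4.492)–(4.661,4.000)
cell (5,2): code 0110 → (5.000,2.952)–(6.000,2.574)
cell (5,4): code 1001 → (6.000,4.911)–(5.000,4.492)
cell (6,2): code 0010 → (6.000,2.574)–(6.649,3.000)
cell (6,3): code 0011 → (6.649,3.000)–(6.987,4.000)
cell (6,4): code 0001 → (6.987,4.000)–(6.000,4.911)
total: 8 segments, chained into 1 closed loop(s), length Σ = 7.035770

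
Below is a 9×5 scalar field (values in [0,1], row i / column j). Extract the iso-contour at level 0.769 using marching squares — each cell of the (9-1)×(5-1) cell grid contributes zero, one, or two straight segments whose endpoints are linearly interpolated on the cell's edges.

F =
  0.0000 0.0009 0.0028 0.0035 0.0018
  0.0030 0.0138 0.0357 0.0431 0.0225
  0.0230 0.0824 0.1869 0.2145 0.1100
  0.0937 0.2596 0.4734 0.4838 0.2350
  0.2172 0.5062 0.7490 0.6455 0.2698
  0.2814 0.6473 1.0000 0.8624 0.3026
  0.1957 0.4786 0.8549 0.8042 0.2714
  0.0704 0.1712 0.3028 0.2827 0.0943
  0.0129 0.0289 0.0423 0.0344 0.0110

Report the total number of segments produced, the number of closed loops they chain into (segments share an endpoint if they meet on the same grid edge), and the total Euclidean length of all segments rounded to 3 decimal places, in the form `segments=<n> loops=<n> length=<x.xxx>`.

cell (4,1): code 0100 → (4.080,2.000)–(5.000,1.345)
cell (4,2): code 1100 → (4.569,3.000)–(4.080,2.000)
cell (4,3): code 1000 → (5.000,3.167)–(4.569,3.000)
cell (5,1): code 0110 → (5.000,1.345)–(6.000,1.772)
cell (5,3): code 1001 → (6.000,3.066)–(5.000,3.167)
cell (6,1): code 0010 → (6.000,1.772)–(6.156,2.000)
cell (6,2): code 0011 → (6.156,2.000)–(6.067,3.000)
cell (6,3): code 0001 → (6.067,3.000)–(6.000,3.066)
total: 8 segments, chained into 1 closed loop(s), length Σ = 6.171714

segments=8 loops=1 length=6.172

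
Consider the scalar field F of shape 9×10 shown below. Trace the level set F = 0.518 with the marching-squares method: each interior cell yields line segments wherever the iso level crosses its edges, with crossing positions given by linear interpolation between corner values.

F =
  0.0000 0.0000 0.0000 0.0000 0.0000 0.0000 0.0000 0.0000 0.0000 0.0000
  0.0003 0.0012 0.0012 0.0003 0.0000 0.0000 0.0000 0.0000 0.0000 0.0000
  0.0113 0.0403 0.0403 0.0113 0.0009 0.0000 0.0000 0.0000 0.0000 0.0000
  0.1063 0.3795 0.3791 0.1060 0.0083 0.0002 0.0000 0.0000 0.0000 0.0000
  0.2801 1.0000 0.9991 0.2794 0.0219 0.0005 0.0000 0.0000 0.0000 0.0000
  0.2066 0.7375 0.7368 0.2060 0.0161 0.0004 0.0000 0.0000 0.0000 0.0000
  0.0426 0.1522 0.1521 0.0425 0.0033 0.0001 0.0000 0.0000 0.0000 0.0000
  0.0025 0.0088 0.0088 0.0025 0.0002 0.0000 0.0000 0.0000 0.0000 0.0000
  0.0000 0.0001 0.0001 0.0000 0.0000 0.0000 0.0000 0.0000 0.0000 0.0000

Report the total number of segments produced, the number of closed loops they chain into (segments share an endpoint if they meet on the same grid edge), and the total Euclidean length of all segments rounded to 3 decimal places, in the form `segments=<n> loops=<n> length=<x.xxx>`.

segments=8 loops=1 length=7.229

cell (3,0): code 0100 → (3.223,1.000)–(4.000,0.330)
cell (3,1): code 1100 → (3.224,2.000)–(3.223,1.000)
cell (3,2): code 1000 → (4.000,2.668)–(3.224,2.000)
cell (4,0): code 0110 → (4.000,0.330)–(5.000,0.587)
cell (4,2): code 1001 → (5.000,2.412)–(4.000,2.668)
cell (5,0): code 0010 → (5.000,0.587)–(5.375,1.000)
cell (5,1): code 0011 → (5.375,1.000)–(5.374,2.000)
cell (5,2): code 0001 → (5.374,2.000)–(5.000,2.412)
total: 8 segments, chained into 1 closed loop(s), length Σ = 7.229225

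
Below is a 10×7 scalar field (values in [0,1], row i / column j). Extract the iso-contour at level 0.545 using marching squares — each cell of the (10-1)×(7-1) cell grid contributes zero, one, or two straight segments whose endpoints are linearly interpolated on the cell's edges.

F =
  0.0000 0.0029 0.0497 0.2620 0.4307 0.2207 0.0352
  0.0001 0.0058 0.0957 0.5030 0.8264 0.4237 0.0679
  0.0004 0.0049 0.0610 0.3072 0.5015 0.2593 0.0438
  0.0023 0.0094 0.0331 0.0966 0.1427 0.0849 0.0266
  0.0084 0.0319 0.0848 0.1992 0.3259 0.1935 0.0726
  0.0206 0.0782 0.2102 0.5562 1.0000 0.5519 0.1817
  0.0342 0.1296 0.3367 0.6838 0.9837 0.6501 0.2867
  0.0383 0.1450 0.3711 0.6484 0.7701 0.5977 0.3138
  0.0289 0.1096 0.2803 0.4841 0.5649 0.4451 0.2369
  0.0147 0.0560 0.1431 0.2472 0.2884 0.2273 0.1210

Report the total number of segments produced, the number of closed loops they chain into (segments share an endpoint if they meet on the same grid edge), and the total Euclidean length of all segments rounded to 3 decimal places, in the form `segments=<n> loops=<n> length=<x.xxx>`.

segments=18 loops=2 length=14.487

cell (0,3): code 0100 → (0.289,4.000)–(1.000,3.130)
cell (0,4): code 1000 → (1.000,4.699)–(0.289,4.000)
cell (1,3): code 0010 → (1.000,3.130)–(1.866,4.000)
cell (1,4): code 0001 → (1.866,4.000)–(1.000,4.699)
cell (4,2): code 0100 → (4.969,3.000)–(5.000,2.968)
cell (4,3): code 1100 → (4.325,4.000)–(4.969,3.000)
cell (4,4): code 1100 → (4.981,5.000)–(4.325,4.000)
cell (4,5): code 1000 → (5.000,5.019)–(4.981,5.000)
cell (5,2): code 0110 → (5.000,2.968)–(6.000,2.600)
cell (5,5): code 1001 → (6.000,5.289)–(5.000,5.019)
cell (6,2): code 0110 → (6.000,2.600)–(7.000,2.627)
cell (6,5): code 1001 → (7.000,5.186)–(6.000,5.289)
cell (7,2): code 0010 → (7.000,2.627)–(7.629,3.000)
cell (7,3): code 0111 → (7.629,3.000)–(8.000,3.754)
cell (7,4): code 1011 → (8.000,4.166)–(7.345,5.000)
cell (7,5): code 0001 → (7.345,5.000)–(7.000,5.186)
cell (8,3): code 0010 → (8.000,3.754)–(8.072,4.000)
cell (8,4): code 0001 → (8.072,4.000)–(8.000,4.166)
total: 18 segments, chained into 2 closed loop(s), length Σ = 14.486602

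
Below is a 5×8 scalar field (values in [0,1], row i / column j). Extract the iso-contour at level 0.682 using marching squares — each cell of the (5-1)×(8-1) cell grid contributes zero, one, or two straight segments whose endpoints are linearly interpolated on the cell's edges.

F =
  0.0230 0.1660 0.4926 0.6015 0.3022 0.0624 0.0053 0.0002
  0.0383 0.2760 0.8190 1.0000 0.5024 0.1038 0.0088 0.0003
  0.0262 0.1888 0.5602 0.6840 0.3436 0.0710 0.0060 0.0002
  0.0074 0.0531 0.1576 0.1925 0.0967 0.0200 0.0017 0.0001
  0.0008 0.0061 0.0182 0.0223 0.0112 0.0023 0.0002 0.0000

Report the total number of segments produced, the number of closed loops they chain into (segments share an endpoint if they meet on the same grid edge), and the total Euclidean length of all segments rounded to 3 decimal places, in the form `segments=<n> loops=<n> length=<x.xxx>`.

cell (0,1): code 0100 → (0.580,2.000)–(1.000,1.748)
cell (0,2): code 1100 → (0.202,3.000)–(0.580,2.000)
cell (0,3): code 1000 → (1.000,3.639)–(0.202,3.000)
cell (1,1): code 0010 → (1.000,1.748)–(1.529,2.000)
cell (1,2): code 0111 → (1.529,2.000)–(2.000,2.984)
cell (1,3): code 1001 → (2.000,3.006)–(1.000,3.639)
cell (2,2): code 0010 → (2.000,2.984)–(2.004,3.000)
cell (2,3): code 0001 → (2.004,3.000)–(2.000,3.006)
total: 8 segments, chained into 1 closed loop(s), length Σ = 5.465676

segments=8 loops=1 length=5.466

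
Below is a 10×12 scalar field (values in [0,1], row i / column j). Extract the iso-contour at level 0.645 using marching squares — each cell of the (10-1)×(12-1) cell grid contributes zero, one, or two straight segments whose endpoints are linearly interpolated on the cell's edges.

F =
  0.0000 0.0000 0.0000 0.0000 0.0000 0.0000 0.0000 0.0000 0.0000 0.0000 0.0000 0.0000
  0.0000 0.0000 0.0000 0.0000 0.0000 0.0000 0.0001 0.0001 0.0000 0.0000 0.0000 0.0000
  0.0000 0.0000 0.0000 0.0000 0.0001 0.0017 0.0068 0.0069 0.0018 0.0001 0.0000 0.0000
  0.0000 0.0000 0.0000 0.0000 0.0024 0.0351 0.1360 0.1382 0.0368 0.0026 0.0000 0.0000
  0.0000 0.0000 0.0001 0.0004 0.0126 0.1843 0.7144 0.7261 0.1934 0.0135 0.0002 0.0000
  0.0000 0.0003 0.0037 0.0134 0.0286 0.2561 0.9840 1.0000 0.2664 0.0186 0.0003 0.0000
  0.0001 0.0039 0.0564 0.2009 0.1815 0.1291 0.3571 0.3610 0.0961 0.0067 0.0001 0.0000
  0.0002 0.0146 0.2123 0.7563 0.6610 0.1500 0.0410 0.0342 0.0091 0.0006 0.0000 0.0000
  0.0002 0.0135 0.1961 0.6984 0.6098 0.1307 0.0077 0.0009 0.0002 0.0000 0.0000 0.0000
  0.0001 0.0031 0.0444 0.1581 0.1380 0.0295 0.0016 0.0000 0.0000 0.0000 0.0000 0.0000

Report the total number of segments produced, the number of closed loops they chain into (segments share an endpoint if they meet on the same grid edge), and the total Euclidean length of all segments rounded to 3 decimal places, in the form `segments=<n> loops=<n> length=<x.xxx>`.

cell (3,5): code 0100 → (3.880,6.000)–(4.000,5.869)
cell (3,6): code 1100 → (3.862,7.000)–(3.880,6.000)
cell (3,7): code 1000 → (4.000,7.152)–(3.862,7.000)
cell (4,5): code 0110 → (4.000,5.869)–(5.000,5.534)
cell (4,7): code 1001 → (5.000,7.484)–(4.000,7.152)
cell (5,5): code 0010 → (5.000,5.534)–(5.541,6.000)
cell (5,6): code 0011 → (5.541,6.000)–(5.556,7.000)
cell (5,7): code 0001 → (5.556,7.000)–(5.000,7.484)
cell (6,2): code 0100 → (6.800,3.000)–(7.000,2.795)
cell (6,3): code 1100 → (6.967,4.000)–(6.800,3.000)
cell (6,4): code 1000 → (7.000,4.031)–(6.967,4.000)
cell (7,2): code 0110 → (7.000,2.795)–(8.000,2.894)
cell (7,3): code 1011 → (8.000,3.603)–(7.312,4.000)
cell (7,4): code 0001 → (7.312,4.000)–(7.000,4.031)
cell (8,2): code 0010 → (8.000,2.894)–(8.099,3.000)
cell (8,3): code 0001 → (8.099,3.000)–(8.000,3.603)
total: 16 segments, chained into 2 closed loop(s), length Σ = 10.156686

segments=16 loops=2 length=10.157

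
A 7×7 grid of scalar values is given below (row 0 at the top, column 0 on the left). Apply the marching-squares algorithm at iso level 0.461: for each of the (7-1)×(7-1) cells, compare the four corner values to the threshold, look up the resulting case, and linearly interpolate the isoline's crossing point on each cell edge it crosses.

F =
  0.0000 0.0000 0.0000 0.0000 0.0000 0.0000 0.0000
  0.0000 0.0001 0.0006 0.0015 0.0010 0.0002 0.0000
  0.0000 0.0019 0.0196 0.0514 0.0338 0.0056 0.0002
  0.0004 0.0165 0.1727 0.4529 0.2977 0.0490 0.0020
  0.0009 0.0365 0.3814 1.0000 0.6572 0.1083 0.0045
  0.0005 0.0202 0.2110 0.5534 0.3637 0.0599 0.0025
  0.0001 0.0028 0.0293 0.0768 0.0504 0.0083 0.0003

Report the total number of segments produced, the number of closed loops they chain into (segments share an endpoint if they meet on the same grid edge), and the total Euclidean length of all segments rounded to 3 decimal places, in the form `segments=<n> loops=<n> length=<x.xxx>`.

cell (3,2): code 0100 → (3.015,3.000)–(4.000,2.129)
cell (3,3): code 1100 → (3.454,4.000)–(3.015,3.000)
cell (3,4): code 1000 → (4.000,4.357)–(3.454,4.000)
cell (4,2): code 0110 → (4.000,2.129)–(5.000,2.730)
cell (4,3): code 1011 → (5.000,3.487)–(4.668,4.000)
cell (4,4): code 0001 → (4.668,4.000)–(4.000,4.357)
cell (5,2): code 0010 → (5.000,2.730)–(5.194,3.000)
cell (5,3): code 0001 → (5.194,3.000)–(5.000,3.487)
total: 8 segments, chained into 1 closed loop(s), length Σ = 6.452157

segments=8 loops=1 length=6.452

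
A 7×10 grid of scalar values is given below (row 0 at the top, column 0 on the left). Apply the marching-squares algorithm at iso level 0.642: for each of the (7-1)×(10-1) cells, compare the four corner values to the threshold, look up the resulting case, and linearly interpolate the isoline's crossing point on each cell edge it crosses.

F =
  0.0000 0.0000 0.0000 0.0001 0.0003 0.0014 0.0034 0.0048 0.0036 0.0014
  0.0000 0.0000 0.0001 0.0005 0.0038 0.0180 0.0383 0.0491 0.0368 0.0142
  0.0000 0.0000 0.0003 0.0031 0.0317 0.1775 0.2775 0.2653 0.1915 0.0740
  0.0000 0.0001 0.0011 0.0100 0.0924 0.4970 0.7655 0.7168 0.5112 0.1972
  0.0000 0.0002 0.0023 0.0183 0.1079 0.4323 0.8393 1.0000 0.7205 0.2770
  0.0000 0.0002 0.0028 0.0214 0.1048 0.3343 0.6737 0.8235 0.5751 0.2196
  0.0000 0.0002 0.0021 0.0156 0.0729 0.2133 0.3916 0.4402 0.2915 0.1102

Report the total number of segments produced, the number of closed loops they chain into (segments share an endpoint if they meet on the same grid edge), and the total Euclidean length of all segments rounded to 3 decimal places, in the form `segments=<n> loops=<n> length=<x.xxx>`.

cell (2,5): code 0100 → (2.747,6.000)–(3.000,5.540)
cell (2,6): code 1100 → (2.834,7.000)–(2.747,6.000)
cell (2,7): code 1000 → (3.000,7.364)–(2.834,7.000)
cell (3,5): code 0110 → (3.000,5.540)–(4.000,5.515)
cell (3,7): code 1101 → (3.625,8.000)–(3.000,7.364)
cell (3,8): code 1000 → (4.000,8.177)–(3.625,8.000)
cell (4,5): code 0110 → (4.000,5.515)–(5.000,5.907)
cell (4,7): code 1011 → (5.000,7.731)–(4.540,8.000)
cell (4,8): code 0001 → (4.540,8.000)–(4.000,8.177)
cell (5,5): code 0010 → (5.000,5.907)–(5.112,6.000)
cell (5,6): code 0011 → (5.112,6.000)–(5.474,7.000)
cell (5,7): code 0001 → (5.474,7.000)–(5.000,7.731)
total: 12 segments, chained into 1 closed loop(s), length Σ = 8.490569

segments=12 loops=1 length=8.491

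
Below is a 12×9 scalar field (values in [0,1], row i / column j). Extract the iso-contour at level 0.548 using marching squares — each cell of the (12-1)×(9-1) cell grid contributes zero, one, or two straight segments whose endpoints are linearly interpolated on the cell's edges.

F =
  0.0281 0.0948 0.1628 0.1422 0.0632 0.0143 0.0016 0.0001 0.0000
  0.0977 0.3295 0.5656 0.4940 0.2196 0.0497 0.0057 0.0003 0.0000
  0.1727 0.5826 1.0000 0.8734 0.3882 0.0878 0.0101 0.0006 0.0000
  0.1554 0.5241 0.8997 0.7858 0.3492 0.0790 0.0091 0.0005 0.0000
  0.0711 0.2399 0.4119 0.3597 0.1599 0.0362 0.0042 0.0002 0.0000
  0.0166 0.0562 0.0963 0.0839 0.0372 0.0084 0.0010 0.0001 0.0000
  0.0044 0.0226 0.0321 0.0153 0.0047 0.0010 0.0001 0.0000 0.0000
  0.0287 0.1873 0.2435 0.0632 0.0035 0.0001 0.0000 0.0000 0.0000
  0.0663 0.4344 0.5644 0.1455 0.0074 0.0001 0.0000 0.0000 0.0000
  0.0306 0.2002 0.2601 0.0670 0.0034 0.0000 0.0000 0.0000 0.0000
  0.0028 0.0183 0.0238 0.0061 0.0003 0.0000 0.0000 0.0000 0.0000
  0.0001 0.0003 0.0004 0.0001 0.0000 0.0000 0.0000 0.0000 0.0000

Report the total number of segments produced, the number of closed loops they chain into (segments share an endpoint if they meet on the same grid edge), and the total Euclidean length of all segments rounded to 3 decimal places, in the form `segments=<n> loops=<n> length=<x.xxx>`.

segments=16 loops=2 length=9.016

cell (0,1): code 0100 → (0.956,2.000)–(1.000,1.925)
cell (0,2): code 1000 → (1.000,2.246)–(0.956,2.000)
cell (1,0): code 0100 → (1.863,1.000)–(2.000,0.916)
cell (1,1): code 1110 → (1.000,1.925)–(1.863,1.000)
cell (1,2): code 1101 → (1.142,3.000)–(1.000,2.246)
cell (1,3): code 1000 → (2.000,3.671)–(1.142,3.000)
cell (2,0): code 0010 → (2.000,0.916)–(2.591,1.000)
cell (2,1): code 0111 → (2.591,1.000)–(3.000,1.064)
cell (2,3): code 1001 → (3.000,3.545)–(2.000,3.671)
cell (3,1): code 0010 → (3.000,1.064)–(3.721,2.000)
cell (3,2): code 0011 → (3.721,2.000)–(3.558,3.000)
cell (3,3): code 0001 → (3.558,3.000)–(3.000,3.545)
cell (7,1): code 0100 → (7.949,2.000)–(8.000,1.874)
cell (7,2): code 1000 → (8.000,2.039)–(7.949,2.000)
cell (8,1): code 0010 → (8.000,1.874)–(8.054,2.000)
cell (8,2): code 0001 → (8.054,2.000)–(8.000,2.039)
total: 16 segments, chained into 2 closed loop(s), length Σ = 9.016484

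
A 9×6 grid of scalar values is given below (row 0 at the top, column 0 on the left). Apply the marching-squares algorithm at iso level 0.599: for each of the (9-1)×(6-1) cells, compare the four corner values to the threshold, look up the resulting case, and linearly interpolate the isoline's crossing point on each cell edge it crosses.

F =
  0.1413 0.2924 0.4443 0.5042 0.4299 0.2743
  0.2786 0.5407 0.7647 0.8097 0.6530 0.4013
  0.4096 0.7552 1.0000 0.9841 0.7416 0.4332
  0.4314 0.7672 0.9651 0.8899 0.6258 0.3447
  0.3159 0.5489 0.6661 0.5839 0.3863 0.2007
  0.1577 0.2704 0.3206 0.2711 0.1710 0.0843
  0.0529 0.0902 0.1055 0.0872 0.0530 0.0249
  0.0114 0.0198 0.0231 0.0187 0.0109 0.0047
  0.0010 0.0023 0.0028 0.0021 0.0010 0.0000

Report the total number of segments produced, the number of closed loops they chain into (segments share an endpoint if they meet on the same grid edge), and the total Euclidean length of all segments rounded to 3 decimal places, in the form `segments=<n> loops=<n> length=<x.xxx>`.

cell (0,1): code 0100 → (0.483,2.000)–(1.000,1.260)
cell (0,2): code 1100 → (0.310,3.000)–(0.483,2.000)
cell (0,3): code 1100 → (0.758,4.000)–(0.310,3.000)
cell (0,4): code 1000 → (1.000,4.215)–(0.758,4.000)
cell (1,0): code 0100 → (1.272,1.000)–(2.000,0.548)
cell (1,1): code 1110 → (1.000,1.260)–(1.272,1.000)
cell (1,4): code 1001 → (2.000,4.462)–(1.000,4.215)
cell (2,0): code 0110 → (2.000,0.548)–(3.000,0.499)
cell (2,4): code 1001 → (3.000,4.095)–(2.000,4.462)
cell (3,0): code 0010 → (3.000,0.499)–(3.770,1.000)
cell (3,1): code 0111 → (3.770,1.000)–(4.000,1.427)
cell (3,2): code 1011 → (4.000,2.816)–(3.951,3.000)
cell (3,3): code 0011 → (3.951,3.000)–(3.112,4.000)
cell (3,4): code 0001 → (3.112,4.000)–(3.000,4.095)
cell (4,1): code 0010 → (4.000,1.427)–(4.194,2.000)
cell (4,2): code 0001 → (4.194,2.000)–(4.000,2.816)
total: 16 segments, chained into 1 closed loop(s), length Σ = 12.156730

segments=16 loops=1 length=12.157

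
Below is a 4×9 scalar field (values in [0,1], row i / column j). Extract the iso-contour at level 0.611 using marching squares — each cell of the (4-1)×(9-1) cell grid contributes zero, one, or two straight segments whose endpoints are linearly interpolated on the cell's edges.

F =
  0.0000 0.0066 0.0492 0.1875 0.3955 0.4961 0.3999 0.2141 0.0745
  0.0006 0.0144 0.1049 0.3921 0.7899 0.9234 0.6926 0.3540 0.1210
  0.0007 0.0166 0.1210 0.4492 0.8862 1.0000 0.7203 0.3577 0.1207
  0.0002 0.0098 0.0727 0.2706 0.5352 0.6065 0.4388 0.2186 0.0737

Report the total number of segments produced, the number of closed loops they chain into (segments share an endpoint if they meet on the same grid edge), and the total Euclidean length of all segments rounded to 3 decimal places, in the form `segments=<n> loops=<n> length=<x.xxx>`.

cell (0,3): code 0100 → (0.546,4.000)–(1.000,3.550)
cell (0,4): code 1100 → (0.269,5.000)–(0.546,4.000)
cell (0,5): code 1100 → (0.721,6.000)–(0.269,5.000)
cell (0,6): code 1000 → (1.000,6.241)–(0.721,6.000)
cell (1,3): code 0110 → (1.000,3.550)–(2.000,3.370)
cell (1,6): code 1001 → (2.000,6.301)–(1.000,6.241)
cell (2,3): code 0010 → (2.000,3.370)–(2.784,4.000)
cell (2,4): code 0011 → (2.784,4.000)–(2.989,5.000)
cell (2,5): code 0011 → (2.989,5.000)–(2.388,6.000)
cell (2,6): code 0001 → (2.388,6.000)–(2.000,6.301)
total: 10 segments, chained into 1 closed loop(s), length Σ = 8.844716

segments=10 loops=1 length=8.845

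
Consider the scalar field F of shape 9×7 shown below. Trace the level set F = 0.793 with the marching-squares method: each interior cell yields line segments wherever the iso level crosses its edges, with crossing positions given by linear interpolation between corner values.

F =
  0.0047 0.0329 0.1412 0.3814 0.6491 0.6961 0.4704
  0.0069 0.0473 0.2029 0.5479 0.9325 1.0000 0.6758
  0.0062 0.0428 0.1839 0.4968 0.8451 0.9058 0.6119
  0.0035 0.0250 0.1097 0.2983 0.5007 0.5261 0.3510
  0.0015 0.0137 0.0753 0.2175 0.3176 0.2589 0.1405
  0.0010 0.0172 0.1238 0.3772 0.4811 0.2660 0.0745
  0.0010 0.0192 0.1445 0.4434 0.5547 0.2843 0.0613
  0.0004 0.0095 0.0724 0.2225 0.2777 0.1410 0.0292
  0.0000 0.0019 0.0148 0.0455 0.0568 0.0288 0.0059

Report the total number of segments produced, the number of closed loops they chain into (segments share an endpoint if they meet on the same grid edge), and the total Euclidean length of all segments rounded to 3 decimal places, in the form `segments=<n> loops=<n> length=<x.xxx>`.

segments=8 loops=1 length=6.326

cell (0,3): code 0100 → (0.508,4.000)–(1.000,3.637)
cell (0,4): code 1100 → (0.319,5.000)–(0.508,4.000)
cell (0,5): code 1000 → (1.000,5.638)–(0.319,5.000)
cell (1,3): code 0110 → (1.000,3.637)–(2.000,3.850)
cell (1,5): code 1001 → (2.000,5.384)–(1.000,5.638)
cell (2,3): code 0010 → (2.000,3.850)–(2.151,4.000)
cell (2,4): code 0011 → (2.151,4.000)–(2.297,5.000)
cell (2,5): code 0001 → (2.297,5.000)–(2.000,5.384)
total: 8 segments, chained into 1 closed loop(s), length Σ = 6.325787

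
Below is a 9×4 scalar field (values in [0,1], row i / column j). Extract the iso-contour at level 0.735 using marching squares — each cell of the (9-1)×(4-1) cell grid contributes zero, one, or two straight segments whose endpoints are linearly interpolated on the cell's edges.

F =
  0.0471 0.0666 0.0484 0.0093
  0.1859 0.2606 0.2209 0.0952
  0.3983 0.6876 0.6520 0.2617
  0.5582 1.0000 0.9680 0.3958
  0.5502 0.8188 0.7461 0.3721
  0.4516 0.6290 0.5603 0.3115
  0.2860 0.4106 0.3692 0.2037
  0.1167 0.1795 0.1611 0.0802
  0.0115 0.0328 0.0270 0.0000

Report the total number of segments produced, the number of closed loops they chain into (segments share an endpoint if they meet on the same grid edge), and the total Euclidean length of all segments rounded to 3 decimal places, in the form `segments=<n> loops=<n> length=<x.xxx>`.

segments=8 loops=1 length=6.675

cell (2,0): code 0100 → (2.152,1.000)–(3.000,0.400)
cell (2,1): code 1100 → (2.263,2.000)–(2.152,1.000)
cell (2,2): code 1000 → (3.000,2.407)–(2.263,2.000)
cell (3,0): code 0110 → (3.000,0.400)–(4.000,0.688)
cell (3,2): code 1001 → (4.000,2.030)–(3.000,2.407)
cell (4,0): code 0010 → (4.000,0.688)–(4.442,1.000)
cell (4,1): code 0011 → (4.442,1.000)–(4.060,2.000)
cell (4,2): code 0001 → (4.060,2.000)–(4.000,2.030)
total: 8 segments, chained into 1 closed loop(s), length Σ = 6.674577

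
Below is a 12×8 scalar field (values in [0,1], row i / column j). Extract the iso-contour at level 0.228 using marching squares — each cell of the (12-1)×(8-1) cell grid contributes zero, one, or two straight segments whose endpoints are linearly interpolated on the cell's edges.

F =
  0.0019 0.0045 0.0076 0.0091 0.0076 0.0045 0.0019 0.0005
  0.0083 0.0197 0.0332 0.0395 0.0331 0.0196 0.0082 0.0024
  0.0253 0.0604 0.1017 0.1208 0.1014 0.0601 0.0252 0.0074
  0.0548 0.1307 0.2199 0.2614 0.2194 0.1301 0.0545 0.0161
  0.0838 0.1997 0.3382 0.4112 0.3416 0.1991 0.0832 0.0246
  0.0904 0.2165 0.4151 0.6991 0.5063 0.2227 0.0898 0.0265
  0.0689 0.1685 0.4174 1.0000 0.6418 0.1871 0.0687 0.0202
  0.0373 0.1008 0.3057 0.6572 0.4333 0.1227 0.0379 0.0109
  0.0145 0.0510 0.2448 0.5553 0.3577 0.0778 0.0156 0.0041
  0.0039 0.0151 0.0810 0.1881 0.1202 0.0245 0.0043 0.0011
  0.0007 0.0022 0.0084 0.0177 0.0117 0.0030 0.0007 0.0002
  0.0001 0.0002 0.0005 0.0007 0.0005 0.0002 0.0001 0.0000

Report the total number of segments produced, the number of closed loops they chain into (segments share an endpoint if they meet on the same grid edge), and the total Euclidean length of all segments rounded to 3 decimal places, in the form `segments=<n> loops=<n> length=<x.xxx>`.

cell (2,2): code 0100 → (2.762,3.000)–(3.000,2.195)
cell (2,3): code 1000 → (3.000,3.795)–(2.762,3.000)
cell (3,1): code 0100 → (3.068,2.000)–(4.000,1.204)
cell (3,2): code 1110 → (3.000,2.195)–(3.068,2.000)
cell (3,3): code 1101 → (3.070,4.000)–(3.000,3.795)
cell (3,4): code 1000 → (4.000,4.797)–(3.070,4.000)
cell (4,1): code 0110 → (4.000,1.204)–(5.000,1.058)
cell (4,4): code 1001 → (5.000,4.981)–(4.000,4.797)
cell (5,1): code 0110 → (5.000,1.058)–(6.000,1.239)
cell (5,4): code 1001 → (6.000,4.910)–(5.000,4.981)
cell (6,1): code 0110 → (6.000,1.239)–(7.000,1.621)
cell (6,4): code 1001 → (7.000,4.661)–(6.000,4.910)
cell (7,1): code 0110 → (7.000,1.621)–(8.000,1.913)
cell (7,4): code 1001 → (8.000,4.463)–(7.000,4.661)
cell (8,1): code 0010 → (8.000,1.913)–(8.103,2.000)
cell (8,2): code 0011 → (8.103,2.000)–(8.891,3.000)
cell (8,3): code 0011 → (8.891,3.000)–(8.546,4.000)
cell (8,4): code 0001 → (8.546,4.000)–(8.000,4.463)
total: 18 segments, chained into 1 closed loop(s), length Σ = 15.932701

segments=18 loops=1 length=15.933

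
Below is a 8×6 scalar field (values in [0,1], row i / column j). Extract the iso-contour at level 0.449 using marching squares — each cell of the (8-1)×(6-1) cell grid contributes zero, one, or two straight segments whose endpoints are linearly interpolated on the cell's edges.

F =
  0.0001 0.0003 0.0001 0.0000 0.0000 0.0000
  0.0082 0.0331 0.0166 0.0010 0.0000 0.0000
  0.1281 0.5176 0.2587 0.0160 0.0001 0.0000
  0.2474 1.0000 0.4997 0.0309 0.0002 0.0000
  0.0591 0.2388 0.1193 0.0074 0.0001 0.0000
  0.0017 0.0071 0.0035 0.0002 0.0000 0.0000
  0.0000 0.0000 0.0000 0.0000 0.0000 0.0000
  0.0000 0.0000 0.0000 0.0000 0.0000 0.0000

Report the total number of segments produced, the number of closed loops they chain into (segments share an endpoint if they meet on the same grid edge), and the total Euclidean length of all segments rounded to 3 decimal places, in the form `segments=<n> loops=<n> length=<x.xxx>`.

segments=8 loops=1 length=5.348

cell (1,0): code 0100 → (1.858,1.000)–(2.000,0.824)
cell (1,1): code 1000 → (2.000,1.265)–(1.858,1.000)
cell (2,0): code 0110 → (2.000,0.824)–(3.000,0.268)
cell (2,1): code 1101 → (2.790,2.000)–(2.000,1.265)
cell (2,2): code 1000 → (3.000,2.108)–(2.790,2.000)
cell (3,0): code 0010 → (3.000,0.268)–(3.724,1.000)
cell (3,1): code 0011 → (3.724,1.000)–(3.133,2.000)
cell (3,2): code 0001 → (3.133,2.000)–(3.000,2.108)
total: 8 segments, chained into 1 closed loop(s), length Σ = 5.348477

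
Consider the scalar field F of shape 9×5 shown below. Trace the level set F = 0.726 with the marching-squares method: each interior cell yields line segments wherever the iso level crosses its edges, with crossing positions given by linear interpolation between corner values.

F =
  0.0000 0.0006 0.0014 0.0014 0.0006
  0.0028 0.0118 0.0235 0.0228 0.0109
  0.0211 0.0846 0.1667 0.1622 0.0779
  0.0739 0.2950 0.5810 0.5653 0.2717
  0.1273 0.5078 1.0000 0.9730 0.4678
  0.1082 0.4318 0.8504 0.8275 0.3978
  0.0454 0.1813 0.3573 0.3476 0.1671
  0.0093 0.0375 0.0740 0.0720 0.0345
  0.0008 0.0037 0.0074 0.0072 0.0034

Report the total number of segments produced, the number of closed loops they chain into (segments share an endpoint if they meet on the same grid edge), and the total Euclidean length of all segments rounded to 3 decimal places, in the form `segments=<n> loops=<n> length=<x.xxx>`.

cell (3,1): code 0100 → (3.346,2.000)–(4.000,1.443)
cell (3,2): code 1100 → (3.394,3.000)–(3.346,2.000)
cell (3,3): code 1000 → (4.000,3.489)–(3.394,3.000)
cell (4,1): code 0110 → (4.000,1.443)–(5.000,1.703)
cell (4,3): code 1001 → (5.000,3.236)–(4.000,3.489)
cell (5,1): code 0010 → (5.000,1.703)–(5.252,2.000)
cell (5,2): code 0011 → (5.252,2.000)–(5.212,3.000)
cell (5,3): code 0001 → (5.212,3.000)–(5.000,3.236)
total: 8 segments, chained into 1 closed loop(s), length Σ = 6.410739

segments=8 loops=1 length=6.411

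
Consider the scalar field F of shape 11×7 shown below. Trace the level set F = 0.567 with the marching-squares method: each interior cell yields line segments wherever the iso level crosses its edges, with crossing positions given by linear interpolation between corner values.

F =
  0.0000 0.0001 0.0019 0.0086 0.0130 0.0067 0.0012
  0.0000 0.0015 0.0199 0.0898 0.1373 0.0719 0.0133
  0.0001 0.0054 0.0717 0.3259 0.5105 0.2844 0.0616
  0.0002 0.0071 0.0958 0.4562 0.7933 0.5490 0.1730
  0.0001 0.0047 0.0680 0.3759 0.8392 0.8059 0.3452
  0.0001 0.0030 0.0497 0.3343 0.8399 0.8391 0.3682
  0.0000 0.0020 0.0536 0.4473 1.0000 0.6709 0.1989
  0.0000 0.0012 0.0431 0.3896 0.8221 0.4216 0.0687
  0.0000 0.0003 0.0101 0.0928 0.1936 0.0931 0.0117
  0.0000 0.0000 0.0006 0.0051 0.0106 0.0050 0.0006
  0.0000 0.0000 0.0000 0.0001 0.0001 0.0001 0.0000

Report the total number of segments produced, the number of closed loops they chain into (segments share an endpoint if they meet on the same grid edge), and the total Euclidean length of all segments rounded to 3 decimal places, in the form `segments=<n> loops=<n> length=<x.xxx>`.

cell (2,3): code 0100 → (2.200,4.000)–(3.000,3.329)
cell (2,4): code 1000 → (3.000,4.926)–(2.200,4.000)
cell (3,3): code 0110 → (3.000,3.329)–(4.000,3.412)
cell (3,4): code 1101 → (3.070,5.000)–(3.000,4.926)
cell (3,5): code 1000 → (4.000,5.519)–(3.070,5.000)
cell (4,3): code 0110 → (4.000,3.412)–(5.000,3.460)
cell (4,5): code 1001 → (5.000,5.578)–(4.000,5.519)
cell (5,3): code 0110 → (5.000,3.460)–(6.000,3.217)
cell (5,5): code 1001 → (6.000,5.220)–(5.000,5.578)
cell (6,3): code 0110 → (6.000,3.217)–(7.000,3.410)
cell (6,4): code 1011 → (7.000,4.637)–(6.417,5.000)
cell (6,5): code 0001 → (6.417,5.000)–(6.000,5.220)
cell (7,3): code 0010 → (7.000,3.410)–(7.406,4.000)
cell (7,4): code 0001 → (7.406,4.000)–(7.000,4.637)
total: 14 segments, chained into 1 closed loop(s), length Σ = 12.180901

segments=14 loops=1 length=12.181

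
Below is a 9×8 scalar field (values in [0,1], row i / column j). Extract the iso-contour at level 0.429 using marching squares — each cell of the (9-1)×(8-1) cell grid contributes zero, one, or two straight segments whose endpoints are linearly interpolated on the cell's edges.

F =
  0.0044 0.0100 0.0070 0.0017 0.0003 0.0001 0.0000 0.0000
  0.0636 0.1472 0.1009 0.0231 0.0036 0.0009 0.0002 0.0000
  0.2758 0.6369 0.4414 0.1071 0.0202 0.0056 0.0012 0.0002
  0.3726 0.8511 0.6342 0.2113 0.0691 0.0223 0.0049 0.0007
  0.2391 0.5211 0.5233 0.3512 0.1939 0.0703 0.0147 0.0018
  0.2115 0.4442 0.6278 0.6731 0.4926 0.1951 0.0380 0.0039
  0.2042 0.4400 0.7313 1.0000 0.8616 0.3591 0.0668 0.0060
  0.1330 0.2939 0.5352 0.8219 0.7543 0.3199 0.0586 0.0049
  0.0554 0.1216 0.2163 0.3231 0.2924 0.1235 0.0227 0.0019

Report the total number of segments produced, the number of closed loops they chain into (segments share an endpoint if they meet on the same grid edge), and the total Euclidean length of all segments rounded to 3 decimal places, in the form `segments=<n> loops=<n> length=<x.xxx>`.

cell (1,0): code 0100 → (1.575,1.000)–(2.000,0.424)
cell (1,1): code 1100 → (1.964,2.000)–(1.575,1.000)
cell (1,2): code 1000 → (2.000,2.037)–(1.964,2.000)
cell (2,0): code 0110 → (2.000,0.424)–(3.000,0.118)
cell (2,2): code 1001 → (3.000,2.485)–(2.000,2.037)
cell (3,0): code 0110 → (3.000,0.118)–(4.000,0.673)
cell (3,2): code 1001 → (4.000,2.548)–(3.000,2.485)
cell (4,0): code 0110 → (4.000,0.673)–(5.000,0.935)
cell (4,2): code 1101 → (4.242,3.000)–(4.000,2.548)
cell (4,3): code 1100 → (4.787,4.000)–(4.242,3.000)
cell (4,4): code 1000 → (5.000,4.214)–(4.787,4.000)
cell (5,0): code 0110 → (5.000,0.935)–(6.000,0.953)
cell (5,4): code 1001 → (6.000,4.861)–(5.000,4.214)
cell (6,0): code 0010 → (6.000,0.953)–(6.075,1.000)
cell (6,1): code 0111 → (6.075,1.000)–(7.000,1.560)
cell (6,4): code 1001 → (7.000,4.749)–(6.000,4.861)
cell (7,1): code 0010 → (7.000,1.560)–(7.333,2.000)
cell (7,2): code 0011 → (7.333,2.000)–(7.788,3.000)
cell (7,3): code 0011 → (7.788,3.000)–(7.704,4.000)
cell (7,4): code 0001 → (7.704,4.000)–(7.000,4.749)
total: 20 segments, chained into 1 closed loop(s), length Σ = 17.163591

segments=20 loops=1 length=17.164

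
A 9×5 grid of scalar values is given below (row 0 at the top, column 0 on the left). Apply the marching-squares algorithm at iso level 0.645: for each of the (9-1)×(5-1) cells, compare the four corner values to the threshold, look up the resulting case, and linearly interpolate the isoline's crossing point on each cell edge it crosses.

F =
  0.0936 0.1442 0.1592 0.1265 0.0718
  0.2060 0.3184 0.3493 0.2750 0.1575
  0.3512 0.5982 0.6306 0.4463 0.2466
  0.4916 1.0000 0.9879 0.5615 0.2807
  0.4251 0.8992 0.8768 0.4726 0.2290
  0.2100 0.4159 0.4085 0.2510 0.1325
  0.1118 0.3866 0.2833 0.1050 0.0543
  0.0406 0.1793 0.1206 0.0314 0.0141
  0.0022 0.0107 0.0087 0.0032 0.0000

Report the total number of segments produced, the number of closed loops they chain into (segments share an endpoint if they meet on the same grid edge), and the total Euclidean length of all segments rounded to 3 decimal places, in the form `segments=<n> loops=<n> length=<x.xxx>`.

segments=8 loops=1 length=7.930

cell (2,0): code 0100 → (2.116,1.000)–(3.000,0.302)
cell (2,1): code 1100 → (2.040,2.000)–(2.116,1.000)
cell (2,2): code 1000 → (3.000,2.804)–(2.040,2.000)
cell (3,0): code 0110 → (3.000,0.302)–(4.000,0.464)
cell (3,2): code 1001 → (4.000,2.573)–(3.000,2.804)
cell (4,0): code 0010 → (4.000,0.464)–(4.526,1.000)
cell (4,1): code 0011 → (4.526,1.000)–(4.495,2.000)
cell (4,2): code 0001 → (4.495,2.000)–(4.000,2.573)
total: 8 segments, chained into 1 closed loop(s), length Σ = 7.929554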